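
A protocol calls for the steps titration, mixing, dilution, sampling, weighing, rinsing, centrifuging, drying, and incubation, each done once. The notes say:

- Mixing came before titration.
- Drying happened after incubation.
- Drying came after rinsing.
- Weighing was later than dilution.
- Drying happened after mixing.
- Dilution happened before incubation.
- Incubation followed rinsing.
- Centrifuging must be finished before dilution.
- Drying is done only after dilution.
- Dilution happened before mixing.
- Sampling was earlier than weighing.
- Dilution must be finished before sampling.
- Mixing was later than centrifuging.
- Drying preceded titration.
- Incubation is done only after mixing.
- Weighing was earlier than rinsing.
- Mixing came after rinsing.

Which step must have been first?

Centrifuging has a chain of constraints placing it before every other step, so centrifuging must be first.

centrifuging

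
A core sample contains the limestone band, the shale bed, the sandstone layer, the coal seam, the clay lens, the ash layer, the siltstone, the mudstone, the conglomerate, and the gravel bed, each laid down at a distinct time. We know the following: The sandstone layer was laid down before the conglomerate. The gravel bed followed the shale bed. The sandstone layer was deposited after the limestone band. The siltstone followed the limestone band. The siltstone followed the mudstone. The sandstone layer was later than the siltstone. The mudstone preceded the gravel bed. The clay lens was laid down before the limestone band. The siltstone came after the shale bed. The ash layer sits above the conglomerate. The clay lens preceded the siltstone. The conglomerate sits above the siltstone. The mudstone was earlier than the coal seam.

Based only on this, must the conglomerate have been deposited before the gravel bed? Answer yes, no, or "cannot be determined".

No chain of stated constraints runs from the conglomerate to the gravel bed, and none runs from the gravel bed to the conglomerate either.
So the relative order of the conglomerate and the gravel bed is not fixed by the given facts.

cannot be determined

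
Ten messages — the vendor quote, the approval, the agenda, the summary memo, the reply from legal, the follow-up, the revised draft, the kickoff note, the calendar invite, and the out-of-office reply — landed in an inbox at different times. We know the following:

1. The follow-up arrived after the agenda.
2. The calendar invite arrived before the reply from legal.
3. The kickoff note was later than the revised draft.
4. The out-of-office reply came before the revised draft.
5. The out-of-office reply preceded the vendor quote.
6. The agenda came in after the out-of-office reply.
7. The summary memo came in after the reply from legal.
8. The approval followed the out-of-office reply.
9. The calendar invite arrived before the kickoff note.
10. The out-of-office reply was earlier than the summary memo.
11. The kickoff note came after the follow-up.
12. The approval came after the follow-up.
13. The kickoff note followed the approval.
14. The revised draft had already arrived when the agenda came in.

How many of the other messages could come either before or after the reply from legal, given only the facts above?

7

Forced before the reply from legal: the calendar invite; forced after the reply from legal: the summary memo.
That leaves the agenda, the approval, the follow-up, the kickoff note, the out-of-office reply, the revised draft, and the vendor quote with no forced order relative to the reply from legal — 7.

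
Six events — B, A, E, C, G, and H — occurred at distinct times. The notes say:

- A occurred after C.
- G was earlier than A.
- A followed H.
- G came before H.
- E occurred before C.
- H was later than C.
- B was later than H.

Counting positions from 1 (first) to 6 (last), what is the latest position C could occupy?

C must come before A, B, and H — 3 events forced after it.
Everything else can be placed before C in some valid order, so C can sit as late as position 6 − 3 = 3.

3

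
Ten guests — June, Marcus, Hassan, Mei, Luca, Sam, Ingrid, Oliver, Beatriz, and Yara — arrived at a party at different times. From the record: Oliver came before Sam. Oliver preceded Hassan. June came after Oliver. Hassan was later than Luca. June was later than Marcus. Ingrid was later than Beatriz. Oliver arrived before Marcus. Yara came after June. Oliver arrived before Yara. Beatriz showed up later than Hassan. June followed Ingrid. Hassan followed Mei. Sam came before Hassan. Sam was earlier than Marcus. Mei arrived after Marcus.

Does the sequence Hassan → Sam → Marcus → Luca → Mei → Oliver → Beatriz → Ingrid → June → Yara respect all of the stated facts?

The constraints require Sam before Hassan, but in the proposed sequence Hassan appears ahead of Sam. That one violation is enough.

no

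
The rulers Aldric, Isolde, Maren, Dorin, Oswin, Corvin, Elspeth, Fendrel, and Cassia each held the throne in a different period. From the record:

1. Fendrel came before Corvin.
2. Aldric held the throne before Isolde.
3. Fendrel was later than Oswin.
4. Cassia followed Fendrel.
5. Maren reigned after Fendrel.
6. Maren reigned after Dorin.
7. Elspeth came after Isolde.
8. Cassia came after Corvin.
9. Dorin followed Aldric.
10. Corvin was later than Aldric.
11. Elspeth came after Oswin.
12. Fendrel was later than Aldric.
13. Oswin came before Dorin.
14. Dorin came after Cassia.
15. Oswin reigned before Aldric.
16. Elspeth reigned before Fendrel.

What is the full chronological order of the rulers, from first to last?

Oswin, Aldric, Isolde, Elspeth, Fendrel, Corvin, Cassia, Dorin, Maren

The constraints fix every adjacent pair, so only one ordering works:
Oswin → Aldric → Isolde → Elspeth → Fendrel → Corvin → Cassia → Dorin → Maren.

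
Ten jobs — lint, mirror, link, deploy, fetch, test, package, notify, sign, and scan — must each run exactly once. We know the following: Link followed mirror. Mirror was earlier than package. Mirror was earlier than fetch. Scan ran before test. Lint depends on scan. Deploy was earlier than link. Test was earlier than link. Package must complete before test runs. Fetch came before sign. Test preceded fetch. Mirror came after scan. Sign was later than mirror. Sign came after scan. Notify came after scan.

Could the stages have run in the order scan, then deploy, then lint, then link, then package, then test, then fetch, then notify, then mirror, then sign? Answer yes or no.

no

The constraints require test before link, but in the proposed sequence link appears ahead of test. That one violation is enough.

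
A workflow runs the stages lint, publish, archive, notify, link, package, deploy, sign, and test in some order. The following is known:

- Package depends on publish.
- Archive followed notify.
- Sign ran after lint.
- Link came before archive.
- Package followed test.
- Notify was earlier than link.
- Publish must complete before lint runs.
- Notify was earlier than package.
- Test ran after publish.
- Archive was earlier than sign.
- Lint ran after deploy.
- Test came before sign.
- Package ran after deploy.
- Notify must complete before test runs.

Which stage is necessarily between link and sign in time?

Tracing the constraints gives link → archive → sign, so archive sits after link and before sign.
No other stage is forced both after link and before sign.

archive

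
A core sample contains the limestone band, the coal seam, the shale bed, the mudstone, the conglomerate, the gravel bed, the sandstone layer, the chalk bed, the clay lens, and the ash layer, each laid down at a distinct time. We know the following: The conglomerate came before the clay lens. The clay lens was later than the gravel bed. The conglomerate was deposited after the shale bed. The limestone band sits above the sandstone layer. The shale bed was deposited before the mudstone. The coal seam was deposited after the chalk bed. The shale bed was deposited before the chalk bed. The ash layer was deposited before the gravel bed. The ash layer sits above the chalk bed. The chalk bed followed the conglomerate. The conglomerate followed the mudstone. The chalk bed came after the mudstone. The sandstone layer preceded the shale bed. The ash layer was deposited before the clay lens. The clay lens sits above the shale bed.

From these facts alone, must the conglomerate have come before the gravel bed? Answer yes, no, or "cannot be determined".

Chain the constraints: the conglomerate → the chalk bed → the ash layer → the gravel bed. Each link is directly stated, so the conglomerate comes before the gravel bed.

yes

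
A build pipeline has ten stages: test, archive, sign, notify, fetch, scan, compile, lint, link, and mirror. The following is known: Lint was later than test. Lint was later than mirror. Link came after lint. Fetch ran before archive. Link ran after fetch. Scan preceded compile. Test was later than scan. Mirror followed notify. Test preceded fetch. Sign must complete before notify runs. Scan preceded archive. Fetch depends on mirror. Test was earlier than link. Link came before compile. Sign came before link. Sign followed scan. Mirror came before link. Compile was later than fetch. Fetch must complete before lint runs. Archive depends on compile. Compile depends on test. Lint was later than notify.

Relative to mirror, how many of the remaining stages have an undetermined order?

1

Forced before mirror: notify, scan, and sign; forced after mirror: archive, compile, fetch, link, and lint.
That leaves test with no forced order relative to mirror — 1.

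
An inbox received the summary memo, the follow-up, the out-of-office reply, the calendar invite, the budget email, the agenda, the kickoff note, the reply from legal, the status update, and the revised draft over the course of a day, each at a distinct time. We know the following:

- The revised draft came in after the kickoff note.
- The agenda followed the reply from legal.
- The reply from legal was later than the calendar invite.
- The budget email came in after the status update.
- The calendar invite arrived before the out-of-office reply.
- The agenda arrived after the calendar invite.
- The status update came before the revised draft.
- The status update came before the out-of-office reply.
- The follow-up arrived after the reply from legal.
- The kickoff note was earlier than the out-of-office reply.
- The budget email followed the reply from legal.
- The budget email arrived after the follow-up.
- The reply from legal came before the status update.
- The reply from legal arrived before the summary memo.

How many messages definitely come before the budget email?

Directly stated before the budget email: the follow-up, the reply from legal, and the status update.
The calendar invite reaches the budget email via the calendar invite → the reply from legal → the budget email.
No chain forces the kickoff note (or any of the others) ahead of the budget email.
That's the calendar invite, the follow-up, the reply from legal, and the status update — 4 in all.

4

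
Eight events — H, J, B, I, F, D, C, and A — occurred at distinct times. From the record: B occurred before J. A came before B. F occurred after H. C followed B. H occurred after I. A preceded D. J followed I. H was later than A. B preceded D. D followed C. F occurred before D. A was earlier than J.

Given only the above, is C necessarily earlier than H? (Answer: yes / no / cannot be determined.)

cannot be determined

No chain of stated constraints runs from C to H, and none runs from H to C either.
So the relative order of C and H is not fixed by the given facts.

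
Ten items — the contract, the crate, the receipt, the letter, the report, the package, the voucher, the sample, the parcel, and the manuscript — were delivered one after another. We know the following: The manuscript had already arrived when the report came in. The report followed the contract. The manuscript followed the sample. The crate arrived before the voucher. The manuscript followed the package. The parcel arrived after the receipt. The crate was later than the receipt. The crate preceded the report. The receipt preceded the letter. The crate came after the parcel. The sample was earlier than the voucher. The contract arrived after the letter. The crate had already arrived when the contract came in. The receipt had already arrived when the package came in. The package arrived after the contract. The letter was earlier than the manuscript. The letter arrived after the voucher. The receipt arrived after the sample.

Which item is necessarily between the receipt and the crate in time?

the parcel

Tracing the constraints gives the receipt → the parcel → the crate, so the parcel sits after the receipt and before the crate.
No other item is forced both after the receipt and before the crate.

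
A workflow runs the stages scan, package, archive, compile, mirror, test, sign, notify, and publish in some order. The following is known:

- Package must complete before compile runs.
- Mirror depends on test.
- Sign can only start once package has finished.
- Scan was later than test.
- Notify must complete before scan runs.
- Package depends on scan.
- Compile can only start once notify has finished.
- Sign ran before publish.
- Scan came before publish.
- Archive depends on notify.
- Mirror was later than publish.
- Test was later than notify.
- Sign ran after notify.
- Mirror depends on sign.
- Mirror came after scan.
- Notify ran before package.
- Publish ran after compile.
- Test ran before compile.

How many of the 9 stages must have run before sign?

4

Directly stated before sign: notify and package.
Scan reaches sign via scan → package → sign.
Test reaches sign via test → scan → package → sign.
That's notify, package, scan, and test — 4 in all.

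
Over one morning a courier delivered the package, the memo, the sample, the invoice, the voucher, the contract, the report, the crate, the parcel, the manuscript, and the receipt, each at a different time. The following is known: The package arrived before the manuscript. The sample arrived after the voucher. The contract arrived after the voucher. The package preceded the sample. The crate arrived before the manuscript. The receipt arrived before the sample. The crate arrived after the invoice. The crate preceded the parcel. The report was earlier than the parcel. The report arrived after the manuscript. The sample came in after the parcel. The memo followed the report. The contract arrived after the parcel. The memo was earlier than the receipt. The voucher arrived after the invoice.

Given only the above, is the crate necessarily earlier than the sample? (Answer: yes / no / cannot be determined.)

yes

Chain the constraints: the crate → the parcel → the sample. Each link is directly stated, so the crate comes before the sample.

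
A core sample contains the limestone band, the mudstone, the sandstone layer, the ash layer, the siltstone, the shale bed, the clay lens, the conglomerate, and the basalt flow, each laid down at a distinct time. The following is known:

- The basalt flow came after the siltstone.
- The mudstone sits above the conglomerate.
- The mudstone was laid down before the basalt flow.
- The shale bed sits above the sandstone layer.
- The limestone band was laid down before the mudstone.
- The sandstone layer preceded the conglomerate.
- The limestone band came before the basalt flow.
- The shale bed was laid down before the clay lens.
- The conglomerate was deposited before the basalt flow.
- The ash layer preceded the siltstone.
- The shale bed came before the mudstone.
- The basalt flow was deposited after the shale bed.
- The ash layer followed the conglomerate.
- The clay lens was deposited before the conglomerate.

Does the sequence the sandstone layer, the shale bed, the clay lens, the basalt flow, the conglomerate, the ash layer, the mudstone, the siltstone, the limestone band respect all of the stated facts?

no

The constraints require the limestone band before the basalt flow, but in the proposed sequence the basalt flow appears ahead of the limestone band. That one violation is enough.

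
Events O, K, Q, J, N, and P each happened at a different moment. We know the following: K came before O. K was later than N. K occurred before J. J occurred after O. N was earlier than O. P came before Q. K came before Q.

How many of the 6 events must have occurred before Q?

3

Directly stated before Q: K and P.
N reaches Q via N → K → Q.
No chain forces J (or any of the others) ahead of Q.
That's K, N, and P — 3 in all.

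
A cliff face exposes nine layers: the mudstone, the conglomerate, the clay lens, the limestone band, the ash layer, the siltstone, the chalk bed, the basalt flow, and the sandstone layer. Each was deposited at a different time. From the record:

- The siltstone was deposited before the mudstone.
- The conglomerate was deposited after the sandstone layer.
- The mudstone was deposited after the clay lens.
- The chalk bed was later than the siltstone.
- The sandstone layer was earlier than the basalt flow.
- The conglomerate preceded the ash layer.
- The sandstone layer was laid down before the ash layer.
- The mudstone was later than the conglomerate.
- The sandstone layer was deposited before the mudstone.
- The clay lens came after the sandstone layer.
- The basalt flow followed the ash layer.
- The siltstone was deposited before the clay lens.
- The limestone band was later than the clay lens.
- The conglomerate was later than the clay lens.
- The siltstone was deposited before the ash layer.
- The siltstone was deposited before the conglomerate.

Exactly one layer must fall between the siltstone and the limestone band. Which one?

Tracing the constraints gives the siltstone → the clay lens → the limestone band, so the clay lens sits after the siltstone and before the limestone band.
No other layer is forced both after the siltstone and before the limestone band.

the clay lens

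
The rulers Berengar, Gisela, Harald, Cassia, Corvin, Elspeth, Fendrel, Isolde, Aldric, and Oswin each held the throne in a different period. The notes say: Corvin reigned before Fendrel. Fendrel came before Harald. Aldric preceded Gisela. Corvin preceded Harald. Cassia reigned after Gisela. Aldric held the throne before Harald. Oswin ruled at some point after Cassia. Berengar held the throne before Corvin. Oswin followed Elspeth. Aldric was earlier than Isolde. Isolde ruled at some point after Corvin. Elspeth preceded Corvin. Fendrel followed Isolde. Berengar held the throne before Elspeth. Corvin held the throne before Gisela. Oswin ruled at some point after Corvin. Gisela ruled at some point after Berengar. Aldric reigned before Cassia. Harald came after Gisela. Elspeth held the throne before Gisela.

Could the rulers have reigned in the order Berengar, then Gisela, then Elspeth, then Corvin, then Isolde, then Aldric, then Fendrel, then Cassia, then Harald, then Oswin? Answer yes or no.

no

The constraints require Corvin before Gisela, but in the proposed sequence Gisela appears ahead of Corvin. That one violation is enough.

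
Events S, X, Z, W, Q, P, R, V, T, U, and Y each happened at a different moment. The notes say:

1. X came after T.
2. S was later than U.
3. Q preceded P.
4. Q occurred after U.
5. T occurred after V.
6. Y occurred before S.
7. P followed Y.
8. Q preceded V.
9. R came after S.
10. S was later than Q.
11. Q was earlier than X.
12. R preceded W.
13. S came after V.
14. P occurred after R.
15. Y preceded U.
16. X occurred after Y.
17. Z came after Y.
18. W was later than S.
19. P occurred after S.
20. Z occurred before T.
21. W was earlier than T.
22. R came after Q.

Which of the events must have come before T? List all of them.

Q, R, S, U, V, W, Y, Z

Directly stated before T: V, W, and Z.
Q reaches T via Q → V → T.
R reaches T via R → W → T.
S reaches T via S → W → T.
Likewise U and Y each reach T by chaining the stated constraints.
No chain forces P (or any of the others) ahead of T.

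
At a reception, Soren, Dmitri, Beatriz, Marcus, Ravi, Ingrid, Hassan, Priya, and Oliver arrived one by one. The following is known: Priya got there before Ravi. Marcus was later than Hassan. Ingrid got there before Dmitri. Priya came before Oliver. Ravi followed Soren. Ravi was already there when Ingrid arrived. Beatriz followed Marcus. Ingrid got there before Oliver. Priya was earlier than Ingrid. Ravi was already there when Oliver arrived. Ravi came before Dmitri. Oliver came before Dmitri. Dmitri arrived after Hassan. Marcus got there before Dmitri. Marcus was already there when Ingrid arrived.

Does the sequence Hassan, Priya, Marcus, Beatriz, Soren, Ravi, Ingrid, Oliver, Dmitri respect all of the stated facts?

yes

Check each stated constraint against the proposed order — e.g. Marcus is ahead of Dmitri; Hassan is ahead of Dmitri. Every pair is in the required order; nothing is violated.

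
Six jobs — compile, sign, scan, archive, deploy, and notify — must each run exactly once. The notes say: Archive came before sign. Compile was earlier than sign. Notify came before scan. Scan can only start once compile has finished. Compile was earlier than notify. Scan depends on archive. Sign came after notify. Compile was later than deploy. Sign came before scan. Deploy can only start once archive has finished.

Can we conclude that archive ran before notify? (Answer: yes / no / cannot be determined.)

yes

Chain the constraints: archive → deploy → compile → notify. Each link is directly stated, so archive comes before notify.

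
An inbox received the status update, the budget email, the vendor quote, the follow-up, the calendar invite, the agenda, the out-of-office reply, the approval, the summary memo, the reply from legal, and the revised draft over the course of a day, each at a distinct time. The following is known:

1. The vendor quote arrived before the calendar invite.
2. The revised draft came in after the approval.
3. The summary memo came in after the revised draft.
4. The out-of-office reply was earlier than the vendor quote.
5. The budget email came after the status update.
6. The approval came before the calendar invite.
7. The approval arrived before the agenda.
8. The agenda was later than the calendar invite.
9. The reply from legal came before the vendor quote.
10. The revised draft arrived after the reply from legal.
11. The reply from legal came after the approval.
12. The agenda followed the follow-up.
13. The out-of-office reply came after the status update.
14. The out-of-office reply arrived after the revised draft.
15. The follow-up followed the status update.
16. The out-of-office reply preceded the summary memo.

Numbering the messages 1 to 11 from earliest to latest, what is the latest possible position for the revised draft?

6

The revised draft must come before the agenda, the calendar invite, the out-of-office reply, the summary memo, and the vendor quote — 5 messages forced after it.
Everything else can be placed before the revised draft in some valid order, so the revised draft can sit as late as position 11 − 5 = 6.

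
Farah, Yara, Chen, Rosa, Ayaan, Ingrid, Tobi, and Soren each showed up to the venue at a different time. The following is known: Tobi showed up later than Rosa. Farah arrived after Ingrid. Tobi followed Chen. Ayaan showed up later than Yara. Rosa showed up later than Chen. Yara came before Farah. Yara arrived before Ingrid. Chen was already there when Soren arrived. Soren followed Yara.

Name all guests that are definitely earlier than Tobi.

Directly stated before Tobi: Chen and Rosa.
No chain forces Ingrid (or any of the others) ahead of Tobi.

Chen, Rosa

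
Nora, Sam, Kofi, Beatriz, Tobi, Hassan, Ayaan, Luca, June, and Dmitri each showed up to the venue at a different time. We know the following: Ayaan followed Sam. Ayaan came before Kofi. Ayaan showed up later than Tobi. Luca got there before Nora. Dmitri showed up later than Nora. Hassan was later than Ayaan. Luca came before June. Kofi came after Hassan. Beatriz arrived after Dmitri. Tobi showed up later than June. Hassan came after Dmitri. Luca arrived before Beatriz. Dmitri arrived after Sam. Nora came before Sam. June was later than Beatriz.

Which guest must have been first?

Luca

Luca has a chain of constraints placing them before every other guest, so Luca must be first.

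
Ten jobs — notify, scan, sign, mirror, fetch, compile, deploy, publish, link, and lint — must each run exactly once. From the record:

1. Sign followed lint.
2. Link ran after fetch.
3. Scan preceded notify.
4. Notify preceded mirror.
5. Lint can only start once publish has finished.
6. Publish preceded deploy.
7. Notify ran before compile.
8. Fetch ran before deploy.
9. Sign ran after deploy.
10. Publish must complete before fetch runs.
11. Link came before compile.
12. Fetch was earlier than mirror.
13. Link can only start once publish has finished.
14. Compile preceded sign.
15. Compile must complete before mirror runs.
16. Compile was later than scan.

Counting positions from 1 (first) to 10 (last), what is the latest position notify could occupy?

Notify must come before compile, mirror, and sign — 3 stages forced after it.
Everything else can be placed before notify in some valid order, so notify can sit as late as position 10 − 3 = 7.

7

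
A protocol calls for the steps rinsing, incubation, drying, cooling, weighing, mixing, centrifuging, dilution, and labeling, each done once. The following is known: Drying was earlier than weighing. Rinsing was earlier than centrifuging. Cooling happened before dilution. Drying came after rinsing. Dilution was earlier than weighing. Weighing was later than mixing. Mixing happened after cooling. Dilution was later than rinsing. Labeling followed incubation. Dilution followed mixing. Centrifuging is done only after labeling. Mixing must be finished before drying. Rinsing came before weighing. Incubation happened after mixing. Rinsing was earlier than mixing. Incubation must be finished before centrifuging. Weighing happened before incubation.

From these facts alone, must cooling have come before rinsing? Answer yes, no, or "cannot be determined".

No chain of stated constraints runs from cooling to rinsing, and none runs from rinsing to cooling either.
So the relative order of cooling and rinsing is not fixed by the given facts.

cannot be determined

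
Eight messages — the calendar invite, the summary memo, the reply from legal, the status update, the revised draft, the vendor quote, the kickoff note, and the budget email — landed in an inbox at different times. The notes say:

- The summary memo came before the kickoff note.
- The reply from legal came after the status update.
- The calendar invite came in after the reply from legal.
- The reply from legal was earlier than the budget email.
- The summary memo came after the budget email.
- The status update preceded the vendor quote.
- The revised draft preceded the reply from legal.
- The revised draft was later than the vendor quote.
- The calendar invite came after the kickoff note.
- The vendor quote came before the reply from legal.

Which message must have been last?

Every other message has a chain of constraints placing it before the calendar invite, so the calendar invite is last.

the calendar invite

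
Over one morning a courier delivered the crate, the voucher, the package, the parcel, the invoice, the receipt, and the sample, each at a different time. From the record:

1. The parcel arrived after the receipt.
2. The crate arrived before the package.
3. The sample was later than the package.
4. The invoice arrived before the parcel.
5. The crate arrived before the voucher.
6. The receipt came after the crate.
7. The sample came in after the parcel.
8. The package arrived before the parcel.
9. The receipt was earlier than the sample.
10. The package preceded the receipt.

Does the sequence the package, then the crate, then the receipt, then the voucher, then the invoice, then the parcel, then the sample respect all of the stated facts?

The constraints require the crate before the package, but in the proposed sequence the package appears ahead of the crate. That one violation is enough.

no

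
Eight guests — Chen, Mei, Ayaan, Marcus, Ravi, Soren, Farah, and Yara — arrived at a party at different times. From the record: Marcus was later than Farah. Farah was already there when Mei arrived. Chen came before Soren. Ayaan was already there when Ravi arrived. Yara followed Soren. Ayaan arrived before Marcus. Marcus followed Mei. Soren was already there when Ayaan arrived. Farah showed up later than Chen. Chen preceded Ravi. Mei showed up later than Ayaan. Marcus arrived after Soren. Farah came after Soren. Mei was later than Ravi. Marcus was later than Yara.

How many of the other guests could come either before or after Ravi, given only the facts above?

2

Forced before Ravi: Ayaan, Chen, and Soren; forced after Ravi: Marcus and Mei.
That leaves Farah and Yara with no forced order relative to Ravi — 2.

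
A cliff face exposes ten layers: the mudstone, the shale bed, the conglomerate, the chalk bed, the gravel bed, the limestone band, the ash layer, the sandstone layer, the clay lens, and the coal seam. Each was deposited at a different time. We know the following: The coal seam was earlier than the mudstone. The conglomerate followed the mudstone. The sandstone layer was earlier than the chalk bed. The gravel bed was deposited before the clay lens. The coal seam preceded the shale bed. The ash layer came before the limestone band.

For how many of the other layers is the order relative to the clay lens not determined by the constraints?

Forced before the clay lens: the gravel bed.
That leaves the ash layer, the chalk bed, the coal seam, the conglomerate, the limestone band, the mudstone, the sandstone layer, and the shale bed with no forced order relative to the clay lens — 8.

8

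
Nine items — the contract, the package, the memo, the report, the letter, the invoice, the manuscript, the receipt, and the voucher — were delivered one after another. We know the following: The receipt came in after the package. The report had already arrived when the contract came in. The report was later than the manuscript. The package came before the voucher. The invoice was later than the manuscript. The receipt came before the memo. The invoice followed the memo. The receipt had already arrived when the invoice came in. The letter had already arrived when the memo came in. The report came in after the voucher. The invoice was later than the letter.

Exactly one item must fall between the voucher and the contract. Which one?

Tracing the constraints gives the voucher → the report → the contract, so the report sits after the voucher and before the contract.
No other item is forced both after the voucher and before the contract.

the report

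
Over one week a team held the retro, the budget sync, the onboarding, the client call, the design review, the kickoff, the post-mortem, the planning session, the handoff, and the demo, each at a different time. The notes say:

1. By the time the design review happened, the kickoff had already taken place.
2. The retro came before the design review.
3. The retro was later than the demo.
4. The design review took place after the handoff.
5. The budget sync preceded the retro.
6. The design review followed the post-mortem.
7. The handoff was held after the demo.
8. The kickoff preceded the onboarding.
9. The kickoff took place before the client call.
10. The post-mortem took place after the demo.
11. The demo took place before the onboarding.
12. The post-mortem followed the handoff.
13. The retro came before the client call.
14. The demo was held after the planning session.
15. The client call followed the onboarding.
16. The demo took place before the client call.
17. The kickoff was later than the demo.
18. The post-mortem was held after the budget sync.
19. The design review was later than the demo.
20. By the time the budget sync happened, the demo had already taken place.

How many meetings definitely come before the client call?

6

Directly stated before the client call: the demo, the kickoff, the onboarding, and the retro.
The budget sync reaches the client call via the budget sync → the retro → the client call.
The planning session reaches the client call via the planning session → the demo → the client call.
No chain forces the design review (or any of the others) ahead of the client call.
That's the budget sync, the demo, the kickoff, the onboarding, the planning session, and the retro — 6 in all.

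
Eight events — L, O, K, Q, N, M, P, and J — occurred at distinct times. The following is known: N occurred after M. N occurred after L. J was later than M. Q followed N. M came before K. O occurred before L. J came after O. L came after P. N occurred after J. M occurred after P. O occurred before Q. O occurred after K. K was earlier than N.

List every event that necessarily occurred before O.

K, M, P

Directly stated before O: K.
M reaches O via M → K → O.
P reaches O via P → M → K → O.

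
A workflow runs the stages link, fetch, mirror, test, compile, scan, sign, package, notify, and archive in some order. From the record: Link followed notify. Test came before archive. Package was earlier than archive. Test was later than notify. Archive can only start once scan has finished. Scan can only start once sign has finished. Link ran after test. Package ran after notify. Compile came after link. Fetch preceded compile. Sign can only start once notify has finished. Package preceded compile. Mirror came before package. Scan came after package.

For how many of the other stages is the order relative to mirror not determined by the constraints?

5

Forced after mirror: archive, compile, package, and scan.
That leaves fetch, link, notify, sign, and test with no forced order relative to mirror — 5.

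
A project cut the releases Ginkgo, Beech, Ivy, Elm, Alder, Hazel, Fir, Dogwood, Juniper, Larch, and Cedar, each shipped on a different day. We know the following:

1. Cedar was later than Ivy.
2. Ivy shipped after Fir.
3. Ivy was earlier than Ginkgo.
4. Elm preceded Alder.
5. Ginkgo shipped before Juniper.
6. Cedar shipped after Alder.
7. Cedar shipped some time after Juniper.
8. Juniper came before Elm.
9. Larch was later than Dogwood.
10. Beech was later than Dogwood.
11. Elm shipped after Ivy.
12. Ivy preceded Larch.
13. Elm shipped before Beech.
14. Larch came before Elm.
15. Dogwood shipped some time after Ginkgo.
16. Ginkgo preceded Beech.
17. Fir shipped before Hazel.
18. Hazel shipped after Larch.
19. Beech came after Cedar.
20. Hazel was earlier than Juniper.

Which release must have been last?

Every other release has a chain of constraints placing it before Beech, so Beech is last.

Beech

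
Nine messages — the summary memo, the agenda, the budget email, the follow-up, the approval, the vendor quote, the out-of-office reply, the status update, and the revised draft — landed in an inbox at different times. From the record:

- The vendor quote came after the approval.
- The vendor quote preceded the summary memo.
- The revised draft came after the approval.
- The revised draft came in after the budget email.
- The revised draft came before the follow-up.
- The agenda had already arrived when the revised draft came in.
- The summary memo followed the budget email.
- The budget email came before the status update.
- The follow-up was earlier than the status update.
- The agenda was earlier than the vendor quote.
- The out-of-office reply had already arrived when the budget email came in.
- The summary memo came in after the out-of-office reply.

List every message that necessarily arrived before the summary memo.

Directly stated before the summary memo: the budget email, the out-of-office reply, and the vendor quote.
The agenda reaches the summary memo via the agenda → the vendor quote → the summary memo.
The approval reaches the summary memo via the approval → the vendor quote → the summary memo.
No chain forces the status update (or any of the others) ahead of the summary memo.

the agenda, the approval, the budget email, the out-of-office reply, the vendor quote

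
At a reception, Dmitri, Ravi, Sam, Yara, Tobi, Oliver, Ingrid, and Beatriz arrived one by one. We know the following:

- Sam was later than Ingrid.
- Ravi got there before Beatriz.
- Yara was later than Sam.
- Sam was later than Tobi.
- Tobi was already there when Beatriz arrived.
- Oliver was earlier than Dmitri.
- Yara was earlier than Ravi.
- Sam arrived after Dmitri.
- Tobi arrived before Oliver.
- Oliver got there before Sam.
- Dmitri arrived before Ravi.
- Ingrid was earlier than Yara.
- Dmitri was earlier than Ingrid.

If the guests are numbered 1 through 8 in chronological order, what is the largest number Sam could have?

5

Sam must come before Beatriz, Ravi, and Yara — 3 guests forced after them.
Everything else can be placed before Sam in some valid order, so Sam can sit as late as position 8 − 3 = 5.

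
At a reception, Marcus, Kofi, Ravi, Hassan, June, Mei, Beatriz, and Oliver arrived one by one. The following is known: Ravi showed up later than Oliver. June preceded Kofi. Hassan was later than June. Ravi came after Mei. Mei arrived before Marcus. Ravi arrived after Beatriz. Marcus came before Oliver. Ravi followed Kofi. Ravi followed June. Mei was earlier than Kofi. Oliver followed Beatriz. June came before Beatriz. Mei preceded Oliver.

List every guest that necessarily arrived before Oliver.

Beatriz, June, Marcus, Mei

Directly stated before Oliver: Beatriz, Marcus, and Mei.
June reaches Oliver via June → Beatriz → Oliver.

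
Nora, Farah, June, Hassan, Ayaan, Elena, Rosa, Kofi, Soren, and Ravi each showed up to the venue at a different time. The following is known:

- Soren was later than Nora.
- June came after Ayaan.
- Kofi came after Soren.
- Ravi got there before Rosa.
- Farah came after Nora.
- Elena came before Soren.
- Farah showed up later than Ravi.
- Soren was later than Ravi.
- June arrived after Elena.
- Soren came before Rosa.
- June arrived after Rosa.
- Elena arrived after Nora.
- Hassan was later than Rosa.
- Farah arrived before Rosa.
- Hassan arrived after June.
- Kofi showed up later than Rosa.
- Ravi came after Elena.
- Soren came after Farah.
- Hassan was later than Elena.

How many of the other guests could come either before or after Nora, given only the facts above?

1

Forced after Nora: Elena, Farah, Hassan, June, Kofi, Ravi, Rosa, and Soren.
That leaves Ayaan with no forced order relative to Nora — 1.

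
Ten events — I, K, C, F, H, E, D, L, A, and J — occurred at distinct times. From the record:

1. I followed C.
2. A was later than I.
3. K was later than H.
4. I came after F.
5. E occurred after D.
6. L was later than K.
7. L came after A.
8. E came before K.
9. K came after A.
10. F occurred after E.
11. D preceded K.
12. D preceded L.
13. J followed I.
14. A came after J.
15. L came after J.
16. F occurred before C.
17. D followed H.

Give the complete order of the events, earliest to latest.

H, D, E, F, C, I, J, A, K, L

The constraints fix every adjacent pair, so only one ordering works:
H → D → E → F → C → I → J → A → K → L.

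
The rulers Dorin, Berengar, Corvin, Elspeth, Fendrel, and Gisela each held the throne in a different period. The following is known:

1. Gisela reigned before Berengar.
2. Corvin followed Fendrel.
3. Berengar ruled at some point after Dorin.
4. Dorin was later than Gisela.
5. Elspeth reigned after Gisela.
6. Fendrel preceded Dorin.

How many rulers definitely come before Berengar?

Directly stated before Berengar: Dorin and Gisela.
Fendrel reaches Berengar via Fendrel → Dorin → Berengar.
No chain forces Elspeth (or any of the others) ahead of Berengar.
That's Dorin, Fendrel, and Gisela — 3 in all.

3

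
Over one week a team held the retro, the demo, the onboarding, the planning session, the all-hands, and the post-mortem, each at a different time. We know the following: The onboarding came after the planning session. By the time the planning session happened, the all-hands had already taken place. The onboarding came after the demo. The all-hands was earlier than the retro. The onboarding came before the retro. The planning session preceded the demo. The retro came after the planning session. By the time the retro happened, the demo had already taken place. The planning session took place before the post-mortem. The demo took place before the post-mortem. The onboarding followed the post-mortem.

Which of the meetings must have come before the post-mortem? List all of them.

the all-hands, the demo, the planning session

Directly stated before the post-mortem: the demo and the planning session.
The all-hands reaches the post-mortem via the all-hands → the planning session → the post-mortem.
No chain forces the retro (or any of the others) ahead of the post-mortem.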